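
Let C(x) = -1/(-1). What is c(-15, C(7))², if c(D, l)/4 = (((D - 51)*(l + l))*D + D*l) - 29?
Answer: 59969536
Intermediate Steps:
C(x) = 1 (C(x) = -1*(-1) = 1)
c(D, l) = -116 + 4*D*l + 8*D*l*(-51 + D) (c(D, l) = 4*((((D - 51)*(l + l))*D + D*l) - 29) = 4*((((-51 + D)*(2*l))*D + D*l) - 29) = 4*(((2*l*(-51 + D))*D + D*l) - 29) = 4*((2*D*l*(-51 + D) + D*l) - 29) = 4*((D*l + 2*D*l*(-51 + D)) - 29) = 4*(-29 + D*l + 2*D*l*(-51 + D)) = -116 + 4*D*l + 8*D*l*(-51 + D))
c(-15, C(7))² = (-116 - 404*(-15)*1 + 8*1*(-15)²)² = (-116 + 6060 + 8*1*225)² = (-116 + 6060 + 1800)² = 7744² = 59969536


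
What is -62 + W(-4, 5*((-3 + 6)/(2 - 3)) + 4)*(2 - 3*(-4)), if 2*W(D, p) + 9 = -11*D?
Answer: 183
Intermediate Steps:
W(D, p) = -9/2 - 11*D/2 (W(D, p) = -9/2 + (-11*D)/2 = -9/2 - 11*D/2)
-62 + W(-4, 5*((-3 + 6)/(2 - 3)) + 4)*(2 - 3*(-4)) = -62 + (-9/2 - 11/2*(-4))*(2 - 3*(-4)) = -62 + (-9/2 + 22)*(2 + 12) = -62 + (35/2)*14 = -62 + 245 = 183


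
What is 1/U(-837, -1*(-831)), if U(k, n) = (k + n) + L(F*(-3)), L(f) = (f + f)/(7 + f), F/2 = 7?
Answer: -5/18 ≈ -0.27778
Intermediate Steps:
F = 14 (F = 2*7 = 14)
L(f) = 2*f/(7 + f) (L(f) = (2*f)/(7 + f) = 2*f/(7 + f))
U(k, n) = 12/5 + k + n (U(k, n) = (k + n) + 2*(14*(-3))/(7 + 14*(-3)) = (k + n) + 2*(-42)/(7 - 42) = (k + n) + 2*(-42)/(-35) = (k + n) + 2*(-42)*(-1/35) = (k + n) + 12/5 = 12/5 + k + n)
1/U(-837, -1*(-831)) = 1/(12/5 - 837 - 1*(-831)) = 1/(12/5 - 837 + 831) = 1/(-18/5) = -5/18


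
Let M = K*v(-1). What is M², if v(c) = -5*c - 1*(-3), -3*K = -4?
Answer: 1024/9 ≈ 113.78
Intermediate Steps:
K = 4/3 (K = -⅓*(-4) = 4/3 ≈ 1.3333)
v(c) = 3 - 5*c (v(c) = -5*c + 3 = 3 - 5*c)
M = 32/3 (M = 4*(3 - 5*(-1))/3 = 4*(3 + 5)/3 = (4/3)*8 = 32/3 ≈ 10.667)
M² = (32/3)² = 1024/9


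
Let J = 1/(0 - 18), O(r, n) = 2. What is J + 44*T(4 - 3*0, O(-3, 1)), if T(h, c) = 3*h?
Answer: 9503/18 ≈ 527.94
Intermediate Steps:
J = -1/18 (J = 1/(-18) = -1/18 ≈ -0.055556)
J + 44*T(4 - 3*0, O(-3, 1)) = -1/18 + 44*(3*(4 - 3*0)) = -1/18 + 44*(3*(4 + 0)) = -1/18 + 44*(3*4) = -1/18 + 44*12 = -1/18 + 528 = 9503/18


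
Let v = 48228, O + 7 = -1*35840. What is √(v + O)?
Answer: √12381 ≈ 111.27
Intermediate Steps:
O = -35847 (O = -7 - 1*35840 = -7 - 35840 = -35847)
√(v + O) = √(48228 - 35847) = √12381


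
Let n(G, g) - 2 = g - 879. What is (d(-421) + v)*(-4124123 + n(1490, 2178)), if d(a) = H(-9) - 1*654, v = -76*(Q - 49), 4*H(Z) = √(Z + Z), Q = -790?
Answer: -260191296420 - 6184233*I*√2/2 ≈ -2.6019e+11 - 4.3729e+6*I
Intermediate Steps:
n(G, g) = -877 + g (n(G, g) = 2 + (g - 879) = 2 + (-879 + g) = -877 + g)
H(Z) = √2*√Z/4 (H(Z) = √(Z + Z)/4 = √(2*Z)/4 = (√2*√Z)/4 = √2*√Z/4)
v = 63764 (v = -76*(-790 - 49) = -76*(-839) = 63764)
d(a) = -654 + 3*I*√2/4 (d(a) = √2*√(-9)/4 - 1*654 = √2*(3*I)/4 - 654 = 3*I*√2/4 - 654 = -654 + 3*I*√2/4)
(d(-421) + v)*(-4124123 + n(1490, 2178)) = ((-654 + 3*I*√2/4) + 63764)*(-4124123 + (-877 + 2178)) = (63110 + 3*I*√2/4)*(-4124123 + 1301) = (63110 + 3*I*√2/4)*(-4122822) = -260191296420 - 6184233*I*√2/2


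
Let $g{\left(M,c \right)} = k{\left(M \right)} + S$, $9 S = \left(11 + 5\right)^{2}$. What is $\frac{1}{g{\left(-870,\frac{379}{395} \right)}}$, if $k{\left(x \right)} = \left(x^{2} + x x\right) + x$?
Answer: $\frac{9}{13616626} \approx 6.6096 \cdot 10^{-7}$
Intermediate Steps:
$S = \frac{256}{9}$ ($S = \frac{\left(11 + 5\right)^{2}}{9} = \frac{16^{2}}{9} = \frac{1}{9} \cdot 256 = \frac{256}{9} \approx 28.444$)
$k{\left(x \right)} = x + 2 x^{2}$ ($k{\left(x \right)} = \left(x^{2} + x^{2}\right) + x = 2 x^{2} + x = x + 2 x^{2}$)
$g{\left(M,c \right)} = \frac{256}{9} + M \left(1 + 2 M\right)$ ($g{\left(M,c \right)} = M \left(1 + 2 M\right) + \frac{256}{9} = \frac{256}{9} + M \left(1 + 2 M\right)$)
$\frac{1}{g{\left(-870,\frac{379}{395} \right)}} = \frac{1}{\frac{256}{9} - 870 + 2 \left(-870\right)^{2}} = \frac{1}{\frac{256}{9} - 870 + 2 \cdot 756900} = \frac{1}{\frac{256}{9} - 870 + 1513800} = \frac{1}{\frac{13616626}{9}} = \frac{9}{13616626}$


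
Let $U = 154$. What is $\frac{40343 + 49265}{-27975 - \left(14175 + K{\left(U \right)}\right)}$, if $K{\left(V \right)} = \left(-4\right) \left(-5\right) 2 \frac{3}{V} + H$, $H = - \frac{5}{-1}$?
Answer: $- \frac{6899816}{3245995} \approx -2.1256$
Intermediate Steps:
$H = 5$ ($H = \left(-5\right) \left(-1\right) = 5$)
$K{\left(V \right)} = 5 + \frac{120}{V}$ ($K{\left(V \right)} = \left(-4\right) \left(-5\right) 2 \frac{3}{V} + 5 = 20 \cdot 2 \frac{3}{V} + 5 = 40 \frac{3}{V} + 5 = \frac{120}{V} + 5 = 5 + \frac{120}{V}$)
$\frac{40343 + 49265}{-27975 - \left(14175 + K{\left(U \right)}\right)} = \frac{40343 + 49265}{-27975 - \left(14180 + \frac{60}{77}\right)} = \frac{89608}{-27975 - \left(14180 + \frac{60}{77}\right)} = \frac{89608}{-27975 - \frac{1091920}{77}} = \frac{89608}{- \frac{3245995}{77}} = 89608 \left(- \frac{77}{3245995}\right) = - \frac{6899816}{3245995}$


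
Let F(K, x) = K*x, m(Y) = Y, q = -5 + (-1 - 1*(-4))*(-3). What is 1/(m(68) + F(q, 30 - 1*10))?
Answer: -1/212 ≈ -0.0047170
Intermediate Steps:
q = -14 (q = -5 + (-1 + 4)*(-3) = -5 + 3*(-3) = -5 - 9 = -14)
1/(m(68) + F(q, 30 - 1*10)) = 1/(68 - 14*(30 - 1*10)) = 1/(68 - 14*(30 - 10)) = 1/(68 - 14*20) = 1/(68 - 280) = 1/(-212) = -1/212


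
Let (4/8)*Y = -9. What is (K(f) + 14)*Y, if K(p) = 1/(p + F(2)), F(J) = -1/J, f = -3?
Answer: -1728/7 ≈ -246.86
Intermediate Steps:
Y = -18 (Y = 2*(-9) = -18)
K(p) = 1/(-½ + p) (K(p) = 1/(p - 1/2) = 1/(p - 1*½) = 1/(p - ½) = 1/(-½ + p))
(K(f) + 14)*Y = (2/(-1 + 2*(-3)) + 14)*(-18) = (2/(-1 - 6) + 14)*(-18) = (2/(-7) + 14)*(-18) = (2*(-⅐) + 14)*(-18) = (-2/7 + 14)*(-18) = (96/7)*(-18) = -1728/7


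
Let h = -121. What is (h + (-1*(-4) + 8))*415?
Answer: -45235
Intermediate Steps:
(h + (-1*(-4) + 8))*415 = (-121 + (-1*(-4) + 8))*415 = (-121 + (4 + 8))*415 = (-121 + 12)*415 = -109*415 = -45235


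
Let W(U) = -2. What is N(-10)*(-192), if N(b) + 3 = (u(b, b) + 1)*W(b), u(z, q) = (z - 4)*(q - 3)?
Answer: 70848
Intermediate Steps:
u(z, q) = (-4 + z)*(-3 + q)
N(b) = -29 - 2*b**2 + 14*b (N(b) = -3 + ((12 - 4*b - 3*b + b*b) + 1)*(-2) = -3 + ((12 - 4*b - 3*b + b**2) + 1)*(-2) = -3 + ((12 + b**2 - 7*b) + 1)*(-2) = -3 + (13 + b**2 - 7*b)*(-2) = -3 + (-26 - 2*b**2 + 14*b) = -29 - 2*b**2 + 14*b)
N(-10)*(-192) = (-29 - 2*(-10)**2 + 14*(-10))*(-192) = (-29 - 2*100 - 140)*(-192) = (-29 - 200 - 140)*(-192) = -369*(-192) = 70848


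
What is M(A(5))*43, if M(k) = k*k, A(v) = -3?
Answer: 387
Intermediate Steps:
M(k) = k**2
M(A(5))*43 = (-3)**2*43 = 9*43 = 387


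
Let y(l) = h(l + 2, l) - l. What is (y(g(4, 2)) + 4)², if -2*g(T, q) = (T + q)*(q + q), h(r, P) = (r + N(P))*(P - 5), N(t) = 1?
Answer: 28561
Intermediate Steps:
h(r, P) = (1 + r)*(-5 + P) (h(r, P) = (r + 1)*(P - 5) = (1 + r)*(-5 + P))
g(T, q) = -q*(T + q) (g(T, q) = -(T + q)*(q + q)/2 = -(T + q)*2*q/2 = -q*(T + q))
y(l) = -15 - 5*l + l*(2 + l) (y(l) = (-5 + l - 5*(l + 2) + l*(l + 2)) - l = (-5 + l - 5*(2 + l) + l*(2 + l)) - l = (-5 + l + (-10 - 5*l) + l*(2 + l)) - l = (-15 - 4*l + l*(2 + l)) - l = -15 - 5*l + l*(2 + l))
(y(g(4, 2)) + 4)² = ((-15 + (-1*2*(4 + 2))² - (-3)*2*(4 + 2)) + 4)² = ((-15 + (-1*2*6)² - (-3)*2*6) + 4)² = ((-15 + (-12)² - 3*(-12)) + 4)² = ((-15 + 144 + 36) + 4)² = (165 + 4)² = 169² = 28561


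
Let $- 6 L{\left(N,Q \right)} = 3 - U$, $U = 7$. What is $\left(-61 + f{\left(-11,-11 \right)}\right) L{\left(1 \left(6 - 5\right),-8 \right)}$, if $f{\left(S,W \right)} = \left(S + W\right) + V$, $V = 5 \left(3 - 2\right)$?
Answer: $-52$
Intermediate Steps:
$V = 5$ ($V = 5 \cdot 1 = 5$)
$L{\left(N,Q \right)} = \frac{2}{3}$ ($L{\left(N,Q \right)} = - \frac{3 - 7}{6} = \left(- \frac{1}{6}\right) \left(-4\right) = \frac{2}{3}$)
$f{\left(S,W \right)} = 5 + S + W$ ($f{\left(S,W \right)} = \left(S + W\right) + 5 = 5 + S + W$)
$\left(-61 + f{\left(-11,-11 \right)}\right) L{\left(1 \left(6 - 5\right),-8 \right)} = \left(-61 - 17\right) \frac{2}{3} = \left(-78\right) \frac{2}{3} = -52$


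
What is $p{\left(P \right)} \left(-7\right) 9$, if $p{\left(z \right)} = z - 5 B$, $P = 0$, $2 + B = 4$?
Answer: $630$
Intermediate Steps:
$B = 2$ ($B = -2 + 4 = 2$)
$p{\left(z \right)} = -10 + z$ ($p{\left(z \right)} = z - 10 = -10 + z$)
$p{\left(P \right)} \left(-7\right) 9 = \left(-10 + 0\right) \left(-7\right) 9 = \left(-10\right) \left(-7\right) 9 = 70 \cdot 9 = 630$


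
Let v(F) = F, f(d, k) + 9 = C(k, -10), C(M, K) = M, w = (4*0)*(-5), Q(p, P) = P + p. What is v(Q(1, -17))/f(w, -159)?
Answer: 2/21 ≈ 0.095238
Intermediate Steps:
w = 0 (w = 0*(-5) = 0)
f(d, k) = -9 + k
v(Q(1, -17))/f(w, -159) = (-17 + 1)/(-9 - 159) = -16/(-168) = -16*(-1/168) = 2/21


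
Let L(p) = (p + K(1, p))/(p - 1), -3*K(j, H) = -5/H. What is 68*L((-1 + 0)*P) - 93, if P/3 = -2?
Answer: -343/45 ≈ -7.6222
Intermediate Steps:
P = -6 (P = 3*(-2) = -6)
K(j, H) = 5/(3*H) (K(j, H) = -(-5)/(3*H) = 5/(3*H))
L(p) = (p + 5/(3*p))/(-1 + p) (L(p) = (p + 5/(3*p))/(p - 1) = (p + 5/(3*p))/(-1 + p))
68*L((-1 + 0)*P) - 93 = 68*((5/3 + ((-1 + 0)*(-6))²)/((((-1 + 0)*(-6)))*(-1 + (-1 + 0)*(-6)))) - 93 = 68*((5/3 + (-1*(-6))²)/(((-1*(-6)))*(-1 - 1*(-6)))) - 93 = 68*((5/3 + 6²)/(6*(-1 + 6))) - 93 = 68*((⅙)*(5/3 + 36)/5) - 93 = 68*((⅙)*(⅕)*(113/3)) - 93 = 68*(113/90) - 93 = 3842/45 - 93 = -343/45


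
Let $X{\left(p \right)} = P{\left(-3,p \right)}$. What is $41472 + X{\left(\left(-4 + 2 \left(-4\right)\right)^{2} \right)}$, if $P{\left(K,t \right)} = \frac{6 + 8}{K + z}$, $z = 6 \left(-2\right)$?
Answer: $\frac{622066}{15} \approx 41471.0$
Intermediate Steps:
$z = -12$
$P{\left(K,t \right)} = \frac{14}{-12 + K}$ ($P{\left(K,t \right)} = \frac{6 + 8}{K - 12} = \frac{14}{-12 + K}$)
$X{\left(p \right)} = - \frac{14}{15}$ ($X{\left(p \right)} = \frac{14}{-12 - 3} = \frac{14}{-15} = 14 \left(- \frac{1}{15}\right) = - \frac{14}{15}$)
$41472 + X{\left(\left(-4 + 2 \left(-4\right)\right)^{2} \right)} = 41472 - \frac{14}{15} = \frac{622066}{15}$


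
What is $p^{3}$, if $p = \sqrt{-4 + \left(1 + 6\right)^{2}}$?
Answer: $135 \sqrt{5} \approx 301.87$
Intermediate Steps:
$p = 3 \sqrt{5}$ ($p = \sqrt{-4 + 7^{2}} = \sqrt{-4 + 49} = \sqrt{45} = 3 \sqrt{5} \approx 6.7082$)
$p^{3} = \left(3 \sqrt{5}\right)^{3} = 135 \sqrt{5}$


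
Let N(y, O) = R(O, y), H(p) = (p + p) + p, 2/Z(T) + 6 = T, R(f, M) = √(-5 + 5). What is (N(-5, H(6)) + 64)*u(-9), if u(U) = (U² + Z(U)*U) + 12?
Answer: 30144/5 ≈ 6028.8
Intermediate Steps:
R(f, M) = 0 (R(f, M) = √0 = 0)
Z(T) = 2/(-6 + T)
H(p) = 3*p (H(p) = 2*p + p = 3*p)
N(y, O) = 0
u(U) = 12 + U² + 2*U/(-6 + U) (u(U) = (U² + (2/(-6 + U))*U) + 12 = (U² + 2*U/(-6 + U)) + 12 = 12 + U² + 2*U/(-6 + U))
(N(-5, H(6)) + 64)*u(-9) = (0 + 64)*((2*(-9) + (-6 - 9)*(12 + (-9)²))/(-6 - 9)) = 64*((-18 - 15*(12 + 81))/(-15)) = 64*(-(-18 - 15*93)/15) = 64*(-(-18 - 1395)/15) = 64*(-1/15*(-1413)) = 64*(471/5) = 30144/5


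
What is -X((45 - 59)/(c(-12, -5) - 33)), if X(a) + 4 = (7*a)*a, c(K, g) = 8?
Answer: 1128/625 ≈ 1.8048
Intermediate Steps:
X(a) = -4 + 7*a² (X(a) = -4 + (7*a)*a = -4 + 7*a²)
-X((45 - 59)/(c(-12, -5) - 33)) = -(-4 + 7*((45 - 59)/(8 - 33))²) = -(-4 + 7*(-14/(-25))²) = -(-4 + 7*(-14*(-1/25))²) = -(-4 + 7*(14/25)²) = -(-4 + 7*(196/625)) = -(-4 + 1372/625) = -1*(-1128/625) = 1128/625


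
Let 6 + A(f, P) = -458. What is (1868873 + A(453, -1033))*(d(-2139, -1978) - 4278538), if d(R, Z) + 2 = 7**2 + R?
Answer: -7997967617670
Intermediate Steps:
d(R, Z) = 47 + R (d(R, Z) = -2 + (7**2 + R) = -2 + (49 + R) = 47 + R)
A(f, P) = -464 (A(f, P) = -6 - 458 = -464)
(1868873 + A(453, -1033))*(d(-2139, -1978) - 4278538) = (1868873 - 464)*((47 - 2139) - 4278538) = 1868409*(-2092 - 4278538) = 1868409*(-4280630) = -7997967617670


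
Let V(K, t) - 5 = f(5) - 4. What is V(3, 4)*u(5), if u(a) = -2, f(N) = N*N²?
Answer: -252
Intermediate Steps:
f(N) = N³
V(K, t) = 126 (V(K, t) = 5 + (5³ - 4) = 5 + (125 - 4) = 5 + 121 = 126)
V(3, 4)*u(5) = 126*(-2) = -252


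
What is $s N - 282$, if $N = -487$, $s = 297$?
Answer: $-144921$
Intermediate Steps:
$s N - 282 = 297 \left(-487\right) - 282 = -144639 - 282 = -144921$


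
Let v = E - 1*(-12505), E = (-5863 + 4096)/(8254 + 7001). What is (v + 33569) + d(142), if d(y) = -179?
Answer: 233375486/5085 ≈ 45895.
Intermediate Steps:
E = -589/5085 (E = -1767/15255 = -1767*1/15255 = -589/5085 ≈ -0.11583)
v = 63587336/5085 (v = -589/5085 - 1*(-12505) = -589/5085 + 12505 = 63587336/5085 ≈ 12505.)
(v + 33569) + d(142) = (63587336/5085 + 33569) - 179 = 234285701/5085 - 179 = 233375486/5085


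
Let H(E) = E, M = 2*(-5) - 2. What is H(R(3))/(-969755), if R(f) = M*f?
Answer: 36/969755 ≈ 3.7123e-5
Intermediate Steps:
M = -12 (M = -10 - 2 = -12)
R(f) = -12*f
H(R(3))/(-969755) = -12*3/(-969755) = -36*(-1/969755) = 36/969755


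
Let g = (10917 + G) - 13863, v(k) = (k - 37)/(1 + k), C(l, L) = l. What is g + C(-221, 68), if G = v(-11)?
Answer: -15811/5 ≈ -3162.2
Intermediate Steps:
v(k) = (-37 + k)/(1 + k)
G = 24/5 (G = (-37 - 11)/(1 - 11) = -48/(-10) = -⅒*(-48) = 24/5 ≈ 4.8000)
g = -14706/5 (g = (10917 + 24/5) - 13863 = 54609/5 - 13863 = -14706/5 ≈ -2941.2)
g + C(-221, 68) = -14706/5 - 221 = -15811/5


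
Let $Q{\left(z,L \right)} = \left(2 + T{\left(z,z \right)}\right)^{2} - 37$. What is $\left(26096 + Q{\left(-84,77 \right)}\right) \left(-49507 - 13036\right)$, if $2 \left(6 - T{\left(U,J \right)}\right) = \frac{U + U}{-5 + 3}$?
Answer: $-1702107745$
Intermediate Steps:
$T{\left(U,J \right)} = 6 + \frac{U}{2}$ ($T{\left(U,J \right)} = 6 - \frac{\left(U + U\right) \frac{1}{-5 + 3}}{2} = 6 - \frac{2 U \frac{1}{-2}}{2} = 6 - \frac{2 U \left(- \frac{1}{2}\right)}{2} = 6 - \frac{\left(-1\right) U}{2} = 6 + \frac{U}{2}$)
$Q{\left(z,L \right)} = -37 + \left(8 + \frac{z}{2}\right)^{2}$ ($Q{\left(z,L \right)} = \left(2 + \left(6 + \frac{z}{2}\right)\right)^{2} - 37 = \left(8 + \frac{z}{2}\right)^{2} - 37 = -37 + \left(8 + \frac{z}{2}\right)^{2}$)
$\left(26096 + Q{\left(-84,77 \right)}\right) \left(-49507 - 13036\right) = \left(26096 - \left(37 - \frac{\left(16 - 84\right)^{2}}{4}\right)\right) \left(-49507 - 13036\right) = \left(26096 - \left(37 - \frac{\left(-68\right)^{2}}{4}\right)\right) \left(-62543\right) = \left(26096 + \left(-37 + \frac{1}{4} \cdot 4624\right)\right) \left(-62543\right) = \left(26096 + \left(-37 + 1156\right)\right) \left(-62543\right) = \left(26096 + 1119\right) \left(-62543\right) = 27215 \left(-62543\right) = -1702107745$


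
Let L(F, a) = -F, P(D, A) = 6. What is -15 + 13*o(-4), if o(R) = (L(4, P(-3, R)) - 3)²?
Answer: 622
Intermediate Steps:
o(R) = 49 (o(R) = (-1*4 - 3)² = (-4 - 3)² = (-7)² = 49)
-15 + 13*o(-4) = -15 + 13*49 = -15 + 637 = 622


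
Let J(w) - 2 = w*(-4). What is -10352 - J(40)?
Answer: -10194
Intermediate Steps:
J(w) = 2 - 4*w (J(w) = 2 + w*(-4) = 2 - 4*w)
-10352 - J(40) = -10352 - (2 - 4*40) = -10352 - (2 - 160) = -10352 - 1*(-158) = -10352 + 158 = -10194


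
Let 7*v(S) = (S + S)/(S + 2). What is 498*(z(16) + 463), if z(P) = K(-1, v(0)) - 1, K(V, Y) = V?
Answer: 229578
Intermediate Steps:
v(S) = 2*S/(7*(2 + S)) (v(S) = ((S + S)/(S + 2))/7 = ((2*S)/(2 + S))/7 = (2*S/(2 + S))/7 = 2*S/(7*(2 + S)))
z(P) = -2 (z(P) = -1 - 1 = -2)
498*(z(16) + 463) = 498*(-2 + 463) = 498*461 = 229578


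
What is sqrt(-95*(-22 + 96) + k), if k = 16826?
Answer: 2*sqrt(2449) ≈ 98.975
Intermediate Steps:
sqrt(-95*(-22 + 96) + k) = sqrt(-95*(-22 + 96) + 16826) = sqrt(-95*74 + 16826) = sqrt(-7030 + 16826) = sqrt(9796) = 2*sqrt(2449)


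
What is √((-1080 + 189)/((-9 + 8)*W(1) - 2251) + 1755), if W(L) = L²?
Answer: 3*√247291557/1126 ≈ 41.897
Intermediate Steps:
√((-1080 + 189)/((-9 + 8)*W(1) - 2251) + 1755) = √((-1080 + 189)/((-9 + 8)*1² - 2251) + 1755) = √(-891/(-1*1 - 2251) + 1755) = √(-891/(-1 - 2251) + 1755) = √(-891/(-2252) + 1755) = √(-891*(-1/2252) + 1755) = √(891/2252 + 1755) = √(3953151/2252) = 3*√247291557/1126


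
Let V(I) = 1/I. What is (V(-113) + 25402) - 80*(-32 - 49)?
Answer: 3602665/113 ≈ 31882.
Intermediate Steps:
(V(-113) + 25402) - 80*(-32 - 49) = (1/(-113) + 25402) - 80*(-32 - 49) = (-1/113 + 25402) - 80*(-81) = 2870425/113 + 6480 = 3602665/113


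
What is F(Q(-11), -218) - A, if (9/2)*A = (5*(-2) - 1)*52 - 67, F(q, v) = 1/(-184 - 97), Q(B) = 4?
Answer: 39901/281 ≈ 142.00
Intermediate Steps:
F(q, v) = -1/281 (F(q, v) = 1/(-281) = -1/281)
A = -142 (A = 2*((5*(-2) - 1)*52 - 67)/9 = 2*((-10 - 1)*52 - 67)/9 = 2*(-11*52 - 67)/9 = 2*(-572 - 67)/9 = (2/9)*(-639) = -142)
F(Q(-11), -218) - A = -1/281 - 1*(-142) = -1/281 + 142 = 39901/281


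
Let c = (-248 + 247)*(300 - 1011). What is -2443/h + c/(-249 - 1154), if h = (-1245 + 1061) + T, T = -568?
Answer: 2892857/1055056 ≈ 2.7419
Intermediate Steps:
h = -752 (h = (-1245 + 1061) - 568 = -184 - 568 = -752)
c = 711 (c = -1*(-711) = 711)
-2443/h + c/(-249 - 1154) = -2443/(-752) + 711/(-249 - 1154) = -2443*(-1/752) + 711/(-1403) = 2443/752 + 711*(-1/1403) = 2443/752 - 711/1403 = 2892857/1055056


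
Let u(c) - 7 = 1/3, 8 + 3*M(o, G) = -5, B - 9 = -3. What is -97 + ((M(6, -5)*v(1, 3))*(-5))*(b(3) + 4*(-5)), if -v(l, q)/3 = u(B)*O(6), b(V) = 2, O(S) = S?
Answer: 51383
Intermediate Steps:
B = 6 (B = 9 - 3 = 6)
M(o, G) = -13/3 (M(o, G) = -8/3 + (1/3)*(-5) = -8/3 - 5/3 = -13/3)
u(c) = 22/3 (u(c) = 7 + 1/3 = 22/3)
v(l, q) = -132 (v(l, q) = -22*6 = -3*44 = -132)
-97 + ((M(6, -5)*v(1, 3))*(-5))*(b(3) + 4*(-5)) = -97 + (-13/3*(-132)*(-5))*(2 + 4*(-5)) = -97 + (572*(-5))*(2 - 20) = -97 - 2860*(-18) = -97 + 51480 = 51383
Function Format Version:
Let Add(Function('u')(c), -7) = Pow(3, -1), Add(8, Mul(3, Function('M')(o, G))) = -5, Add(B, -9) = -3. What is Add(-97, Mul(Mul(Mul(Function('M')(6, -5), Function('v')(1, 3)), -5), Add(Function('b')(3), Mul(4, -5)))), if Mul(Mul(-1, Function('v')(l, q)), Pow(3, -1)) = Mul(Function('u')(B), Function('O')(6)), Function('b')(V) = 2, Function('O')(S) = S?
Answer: 51383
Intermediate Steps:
B = 6 (B = Add(9, -3) = 6)
Function('M')(o, G) = Rational(-13, 3) (Function('M')(o, G) = Add(Rational(-8, 3), Mul(Rational(1, 3), -5)) = Add(Rational(-8, 3), Rational(-5, 3)) = Rational(-13, 3))
Function('u')(c) = Rational(22, 3) (Function('u')(c) = Add(7, Pow(3, -1)) = Add(7, Rational(1, 3)) = Rational(22, 3))
Function('v')(l, q) = -132 (Function('v')(l, q) = Mul(-3, Mul(Rational(22, 3), 6)) = Mul(-3, 44) = -132)
Add(-97, Mul(Mul(Mul(Function('M')(6, -5), Function('v')(1, 3)), -5), Add(Function('b')(3), Mul(4, -5)))) = Add(-97, Mul(Mul(Mul(Rational(-13, 3), -132), -5), Add(2, Mul(4, -5)))) = Add(-97, Mul(Mul(572, -5), Add(2, -20))) = Add(-97, Mul(-2860, -18)) = Add(-97, 51480) = 51383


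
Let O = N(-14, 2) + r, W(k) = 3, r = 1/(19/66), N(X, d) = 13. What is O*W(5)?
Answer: 939/19 ≈ 49.421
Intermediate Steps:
r = 66/19 (r = 1/(19*(1/66)) = 1/(19/66) = 66/19 ≈ 3.4737)
O = 313/19 (O = 13 + 66/19 = 313/19 ≈ 16.474)
O*W(5) = (313/19)*3 = 939/19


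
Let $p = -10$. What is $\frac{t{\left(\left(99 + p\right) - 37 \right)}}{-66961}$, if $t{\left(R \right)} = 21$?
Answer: $- \frac{21}{66961} \approx -0.00031362$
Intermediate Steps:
$\frac{t{\left(\left(99 + p\right) - 37 \right)}}{-66961} = \frac{21}{-66961} = 21 \left(- \frac{1}{66961}\right) = - \frac{21}{66961}$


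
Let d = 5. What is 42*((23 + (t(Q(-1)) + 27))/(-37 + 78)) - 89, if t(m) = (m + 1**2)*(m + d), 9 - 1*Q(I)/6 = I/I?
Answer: 107525/41 ≈ 2622.6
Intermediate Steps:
Q(I) = 48 (Q(I) = 54 - 6*I/I = 54 - 6*1 = 54 - 6 = 48)
t(m) = (1 + m)*(5 + m) (t(m) = (m + 1**2)*(m + 5) = (m + 1)*(5 + m) = (1 + m)*(5 + m))
42*((23 + (t(Q(-1)) + 27))/(-37 + 78)) - 89 = 42*((23 + ((5 + 48**2 + 6*48) + 27))/(-37 + 78)) - 89 = 42*((23 + ((5 + 2304 + 288) + 27))/41) - 89 = 42*((23 + (2597 + 27))*(1/41)) - 89 = 42*((23 + 2624)*(1/41)) - 89 = 42*(2647*(1/41)) - 89 = 42*(2647/41) - 89 = 111174/41 - 89 = 107525/41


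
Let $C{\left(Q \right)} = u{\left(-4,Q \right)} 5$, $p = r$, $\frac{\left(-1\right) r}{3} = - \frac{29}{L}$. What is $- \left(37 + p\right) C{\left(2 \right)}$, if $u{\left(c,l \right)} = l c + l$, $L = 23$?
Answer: $\frac{28140}{23} \approx 1223.5$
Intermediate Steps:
$r = \frac{87}{23}$ ($r = - 3 \left(- \frac{29}{23}\right) = - 3 \left(\left(-29\right) \frac{1}{23}\right) = \left(-3\right) \left(- \frac{29}{23}\right) = \frac{87}{23} \approx 3.7826$)
$p = \frac{87}{23} \approx 3.7826$
$u{\left(c,l \right)} = l + c l$ ($u{\left(c,l \right)} = c l + l = l + c l$)
$C{\left(Q \right)} = - 15 Q$ ($C{\left(Q \right)} = Q \left(1 - 4\right) 5 = Q \left(-3\right) 5 = - 3 Q 5 = - 15 Q$)
$- \left(37 + p\right) C{\left(2 \right)} = - \left(37 + \frac{87}{23}\right) \left(\left(-15\right) 2\right) = - \frac{938 \left(-30\right)}{23} = \left(-1\right) \left(- \frac{28140}{23}\right) = \frac{28140}{23}$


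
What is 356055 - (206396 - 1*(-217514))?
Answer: -67855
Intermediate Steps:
356055 - (206396 - 1*(-217514)) = 356055 - (206396 + 217514) = 356055 - 1*423910 = 356055 - 423910 = -67855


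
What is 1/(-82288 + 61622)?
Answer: -1/20666 ≈ -4.8389e-5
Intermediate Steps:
1/(-82288 + 61622) = 1/(-20666) = -1/20666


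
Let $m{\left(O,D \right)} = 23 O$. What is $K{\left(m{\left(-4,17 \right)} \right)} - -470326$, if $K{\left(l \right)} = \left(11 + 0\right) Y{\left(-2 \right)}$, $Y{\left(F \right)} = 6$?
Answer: $470392$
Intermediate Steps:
$K{\left(l \right)} = 66$ ($K{\left(l \right)} = \left(11 + 0\right) 6 = 11 \cdot 6 = 66$)
$K{\left(m{\left(-4,17 \right)} \right)} - -470326 = 66 - -470326 = 66 + 470326 = 470392$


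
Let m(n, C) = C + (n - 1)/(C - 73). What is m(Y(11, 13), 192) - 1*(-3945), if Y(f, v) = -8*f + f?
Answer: 492225/119 ≈ 4136.3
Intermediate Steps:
Y(f, v) = -7*f
m(n, C) = C + (-1 + n)/(-73 + C)
m(Y(11, 13), 192) - 1*(-3945) = (-1 - 7*11 + 192² - 73*192)/(-73 + 192) - 1*(-3945) = (-1 - 77 + 36864 - 14016)/119 + 3945 = (1/119)*22770 + 3945 = 22770/119 + 3945 = 492225/119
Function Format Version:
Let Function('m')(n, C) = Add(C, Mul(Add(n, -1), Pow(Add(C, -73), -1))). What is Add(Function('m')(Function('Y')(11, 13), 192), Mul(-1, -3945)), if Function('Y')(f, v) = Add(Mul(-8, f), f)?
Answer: Rational(492225, 119) ≈ 4136.3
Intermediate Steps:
Function('Y')(f, v) = Mul(-7, f)
Function('m')(n, C) = Add(C, Mul(Pow(Add(-73, C), -1), Add(-1, n))) (Function('m')(n, C) = Add(C, Mul(Add(-1, n), Pow(Add(-73, C), -1))) = Add(C, Mul(Pow(Add(-73, C), -1), Add(-1, n))))
Add(Function('m')(Function('Y')(11, 13), 192), Mul(-1, -3945)) = Add(Mul(Pow(Add(-73, 192), -1), Add(-1, Mul(-7, 11), Pow(192, 2), Mul(-73, 192))), Mul(-1, -3945)) = Add(Mul(Pow(119, -1), Add(-1, -77, 36864, -14016)), 3945) = Add(Mul(Rational(1, 119), 22770), 3945) = Add(Rational(22770, 119), 3945) = Rational(492225, 119)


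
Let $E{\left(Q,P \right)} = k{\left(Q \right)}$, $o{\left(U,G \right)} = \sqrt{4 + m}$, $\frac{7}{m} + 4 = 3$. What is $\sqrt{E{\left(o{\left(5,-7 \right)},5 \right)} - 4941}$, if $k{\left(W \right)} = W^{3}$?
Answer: $\sqrt{-4941 - 3 i \sqrt{3}} \approx 0.037 - 70.292 i$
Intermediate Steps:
$m = -7$ ($m = \frac{7}{-4 + 3} = \frac{7}{-1} = 7 \left(-1\right) = -7$)
$o{\left(U,G \right)} = i \sqrt{3}$ ($o{\left(U,G \right)} = \sqrt{4 - 7} = \sqrt{-3} = i \sqrt{3}$)
$E{\left(Q,P \right)} = Q^{3}$
$\sqrt{E{\left(o{\left(5,-7 \right)},5 \right)} - 4941} = \sqrt{\left(i \sqrt{3}\right)^{3} - 4941} = \sqrt{- 3 i \sqrt{3} - 4941} = \sqrt{-4941 - 3 i \sqrt{3}}$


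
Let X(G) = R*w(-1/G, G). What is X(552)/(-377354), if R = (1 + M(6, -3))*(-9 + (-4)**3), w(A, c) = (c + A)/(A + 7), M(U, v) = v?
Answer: -22243319/728859251 ≈ -0.030518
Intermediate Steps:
w(A, c) = (A + c)/(7 + A)
R = 146 (R = (1 - 3)*(-9 + (-4)**3) = -2*(-9 - 64) = -2*(-73) = 146)
X(G) = 146*(G - 1/G)/(7 - 1/G) (X(G) = 146*((-1/G + G)/(7 - 1/G)) = 146*((G - 1/G)/(7 - 1/G)) = 146*(G - 1/G)/(7 - 1/G))
X(552)/(-377354) = (146*(-1 + 552**2)/(-1 + 7*552))/(-377354) = (146*(-1 + 304704)/(-1 + 3864))*(-1/377354) = (146*304703/3863)*(-1/377354) = (146*(1/3863)*304703)*(-1/377354) = (44486638/3863)*(-1/377354) = -22243319/728859251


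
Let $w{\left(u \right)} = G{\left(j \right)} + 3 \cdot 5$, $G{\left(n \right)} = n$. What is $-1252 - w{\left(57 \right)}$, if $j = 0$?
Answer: $-1267$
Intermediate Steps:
$w{\left(u \right)} = 15$ ($w{\left(u \right)} = 0 + 3 \cdot 5 = 0 + 15 = 15$)
$-1252 - w{\left(57 \right)} = -1252 - 15 = -1267$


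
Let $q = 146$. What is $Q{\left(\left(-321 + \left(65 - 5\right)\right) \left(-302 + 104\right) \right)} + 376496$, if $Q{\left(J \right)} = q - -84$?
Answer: $376726$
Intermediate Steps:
$Q{\left(J \right)} = 230$ ($Q{\left(J \right)} = 146 - -84 = 146 + 84 = 230$)
$Q{\left(\left(-321 + \left(65 - 5\right)\right) \left(-302 + 104\right) \right)} + 376496 = 230 + 376496 = 376726$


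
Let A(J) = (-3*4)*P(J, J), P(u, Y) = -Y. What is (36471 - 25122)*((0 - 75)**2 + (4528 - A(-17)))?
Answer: 117541593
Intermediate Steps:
A(J) = 12*J (A(J) = (-3*4)*(-J) = -(-12)*J = 12*J)
(36471 - 25122)*((0 - 75)**2 + (4528 - A(-17))) = (36471 - 25122)*((0 - 75)**2 + (4528 - 12*(-17))) = 11349*((-75)**2 + (4528 - 1*(-204))) = 11349*(5625 + (4528 + 204)) = 11349*(5625 + 4732) = 11349*10357 = 117541593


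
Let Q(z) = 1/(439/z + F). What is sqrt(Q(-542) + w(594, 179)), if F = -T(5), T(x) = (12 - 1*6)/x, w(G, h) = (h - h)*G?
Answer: I*sqrt(14761370)/5447 ≈ 0.70535*I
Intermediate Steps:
w(G, h) = 0 (w(G, h) = 0*G = 0)
T(x) = 6/x (T(x) = (12 - 6)/x = 6/x)
F = -6/5 ≈ -1.2000
Q(z) = 1/(-6/5 + 439/z) (Q(z) = 1/(439/z - 6/5) = 1/(-6/5 + 439/z))
sqrt(Q(-542) + w(594, 179)) = sqrt(-5*(-542)/(-2195 + 6*(-542)) + 0) = sqrt(-5*(-542)/(-2195 - 3252) + 0) = sqrt(-5*(-542)/(-5447) + 0) = sqrt(-5*(-542)*(-1/5447) + 0) = sqrt(-2710/5447 + 0) = sqrt(-2710/5447) = I*sqrt(14761370)/5447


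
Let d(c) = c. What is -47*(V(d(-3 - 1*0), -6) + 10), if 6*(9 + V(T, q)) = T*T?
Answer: -235/2 ≈ -117.50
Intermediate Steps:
V(T, q) = -9 + T²/6 (V(T, q) = -9 + (T*T)/6 = -9 + T²/6)
-47*(V(d(-3 - 1*0), -6) + 10) = -47*((-9 + (-3 - 1*0)²/6) + 10) = -47*((-9 + (-3 + 0)²/6) + 10) = -47*((-9 + (⅙)*(-3)²) + 10) = -47*((-9 + (⅙)*9) + 10) = -47*((-9 + 3/2) + 10) = -47*(-15/2 + 10) = -47*5/2 = -235/2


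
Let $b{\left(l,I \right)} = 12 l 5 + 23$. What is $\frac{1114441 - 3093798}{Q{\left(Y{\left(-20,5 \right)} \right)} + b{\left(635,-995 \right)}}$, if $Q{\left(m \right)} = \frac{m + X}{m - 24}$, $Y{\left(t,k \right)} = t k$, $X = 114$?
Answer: $- \frac{122720134}{2363619} \approx -51.92$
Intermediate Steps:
$Y{\left(t,k \right)} = k t$
$b{\left(l,I \right)} = 23 + 60 l$ ($b{\left(l,I \right)} = 12 \cdot 5 l + 23 = 60 l + 23 = 23 + 60 l$)
$Q{\left(m \right)} = \frac{114 + m}{-24 + m}$ ($Q{\left(m \right)} = \frac{m + 114}{m - 24} = \frac{114 + m}{-24 + m}$)
$\frac{1114441 - 3093798}{Q{\left(Y{\left(-20,5 \right)} \right)} + b{\left(635,-995 \right)}} = \frac{1114441 - 3093798}{\frac{114 + 5 \left(-20\right)}{-24 + 5 \left(-20\right)} + \left(23 + 60 \cdot 635\right)} = - \frac{1979357}{\frac{114 - 100}{-24 - 100} + \left(23 + 38100\right)} = - \frac{1979357}{\frac{1}{-124} \cdot 14 + 38123} = - \frac{1979357}{\left(- \frac{1}{124}\right) 14 + 38123} = - \frac{1979357}{- \frac{7}{62} + 38123} = - \frac{1979357}{\frac{2363619}{62}} = \left(-1979357\right) \frac{62}{2363619} = - \frac{122720134}{2363619}$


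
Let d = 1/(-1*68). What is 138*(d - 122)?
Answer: -572493/34 ≈ -16838.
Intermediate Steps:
d = -1/68 (d = 1/(-68) = -1/68 ≈ -0.014706)
138*(d - 122) = 138*(-1/68 - 122) = 138*(-8297/68) = -572493/34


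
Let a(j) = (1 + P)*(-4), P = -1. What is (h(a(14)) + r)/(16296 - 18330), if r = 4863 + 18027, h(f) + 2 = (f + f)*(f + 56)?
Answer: -11444/1017 ≈ -11.253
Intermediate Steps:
a(j) = 0 (a(j) = (1 - 1)*(-4) = 0*(-4) = 0)
h(f) = -2 + 2*f*(56 + f) (h(f) = -2 + (f + f)*(f + 56) = -2 + (2*f)*(56 + f) = -2 + 2*f*(56 + f))
r = 22890
(h(a(14)) + r)/(16296 - 18330) = ((-2 + 2*0**2 + 112*0) + 22890)/(16296 - 18330) = ((-2 + 2*0 + 0) + 22890)/(-2034) = ((-2 + 0 + 0) + 22890)*(-1/2034) = (-2 + 22890)*(-1/2034) = 22888*(-1/2034) = -11444/1017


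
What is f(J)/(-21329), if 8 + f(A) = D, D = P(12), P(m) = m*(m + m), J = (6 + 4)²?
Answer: -40/3047 ≈ -0.013128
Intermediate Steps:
J = 100 (J = 10² = 100)
P(m) = 2*m² (P(m) = m*(2*m) = 2*m²)
D = 288 (D = 2*12² = 2*144 = 288)
f(A) = 280 (f(A) = -8 + 288 = 280)
f(J)/(-21329) = 280/(-21329) = 280*(-1/21329) = -40/3047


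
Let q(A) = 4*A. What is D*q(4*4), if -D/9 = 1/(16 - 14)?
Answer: -288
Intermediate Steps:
D = -9/2 (D = -9/(16 - 14) = -9/2 ≈ -4.5000)
D*q(4*4) = -18*4*4 = -18*16 = -9/2*64 = -288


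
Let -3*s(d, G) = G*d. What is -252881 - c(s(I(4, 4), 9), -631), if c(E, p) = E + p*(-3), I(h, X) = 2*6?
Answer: -254738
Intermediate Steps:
I(h, X) = 12
s(d, G) = -G*d/3
c(E, p) = E - 3*p
-252881 - c(s(I(4, 4), 9), -631) = -252881 - (-⅓*9*12 - 3*(-631)) = -252881 - (-36 + 1893) = -252881 - 1*1857 = -252881 - 1857 = -254738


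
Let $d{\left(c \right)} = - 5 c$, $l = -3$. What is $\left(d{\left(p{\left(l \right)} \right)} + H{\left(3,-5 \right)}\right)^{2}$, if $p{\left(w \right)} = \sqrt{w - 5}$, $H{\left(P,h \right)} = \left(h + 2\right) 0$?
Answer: $-200$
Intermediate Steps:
$H{\left(P,h \right)} = 0$ ($H{\left(P,h \right)} = \left(2 + h\right) 0 = 0$)
$p{\left(w \right)} = \sqrt{-5 + w}$
$\left(d{\left(p{\left(l \right)} \right)} + H{\left(3,-5 \right)}\right)^{2} = \left(- 5 \sqrt{-5 - 3} + 0\right)^{2} = \left(- 5 \sqrt{-8} + 0\right)^{2} = \left(- 5 \cdot 2 i \sqrt{2} + 0\right)^{2} = \left(- 10 i \sqrt{2} + 0\right)^{2} = \left(- 10 i \sqrt{2}\right)^{2} = -200$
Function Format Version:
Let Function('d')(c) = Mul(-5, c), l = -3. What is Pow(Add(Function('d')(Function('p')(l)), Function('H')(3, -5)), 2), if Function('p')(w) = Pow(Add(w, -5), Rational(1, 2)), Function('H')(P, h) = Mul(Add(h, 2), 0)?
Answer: -200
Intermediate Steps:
Function('H')(P, h) = 0 (Function('H')(P, h) = Mul(Add(2, h), 0) = 0)
Function('p')(w) = Pow(Add(-5, w), Rational(1, 2))
Pow(Add(Function('d')(Function('p')(l)), Function('H')(3, -5)), 2) = Pow(Add(Mul(-5, Pow(Add(-5, -3), Rational(1, 2))), 0), 2) = Pow(Add(Mul(-5, Pow(-8, Rational(1, 2))), 0), 2) = Pow(Add(Mul(-5, Mul(2, I, Pow(2, Rational(1, 2)))), 0), 2) = Pow(Add(Mul(-10, I, Pow(2, Rational(1, 2))), 0), 2) = Pow(Mul(-10, I, Pow(2, Rational(1, 2))), 2) = -200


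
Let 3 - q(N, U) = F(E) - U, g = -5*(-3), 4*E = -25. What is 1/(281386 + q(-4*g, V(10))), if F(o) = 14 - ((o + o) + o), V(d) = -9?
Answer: 4/1125389 ≈ 3.5543e-6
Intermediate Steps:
E = -25/4 (E = (¼)*(-25) = -25/4 ≈ -6.2500)
g = 15
F(o) = 14 - 3*o (F(o) = 14 - (2*o + o) = 14 - 3*o)
q(N, U) = -119/4 + U (q(N, U) = 3 - ((14 - 3*(-25/4)) - U) = 3 - ((14 + 75/4) - U) = 3 - (131/4 - U) = 3 + (-131/4 + U) = -119/4 + U)
1/(281386 + q(-4*g, V(10))) = 1/(281386 + (-119/4 - 9)) = 1/(281386 - 155/4) = 1/(1125389/4) = 4/1125389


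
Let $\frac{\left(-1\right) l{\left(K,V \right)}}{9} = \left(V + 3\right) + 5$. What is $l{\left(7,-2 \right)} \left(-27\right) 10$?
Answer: $14580$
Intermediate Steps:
$l{\left(K,V \right)} = -72 - 9 V$ ($l{\left(K,V \right)} = - 9 \left(\left(V + 3\right) + 5\right) = - 9 \left(\left(3 + V\right) + 5\right) = - 9 \left(8 + V\right) = -72 - 9 V$)
$l{\left(7,-2 \right)} \left(-27\right) 10 = \left(-72 - -18\right) \left(-27\right) 10 = \left(-72 + 18\right) \left(-27\right) 10 = \left(-54\right) \left(-27\right) 10 = 1458 \cdot 10 = 14580$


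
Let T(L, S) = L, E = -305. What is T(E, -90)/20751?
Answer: -305/20751 ≈ -0.014698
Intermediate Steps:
T(E, -90)/20751 = -305/20751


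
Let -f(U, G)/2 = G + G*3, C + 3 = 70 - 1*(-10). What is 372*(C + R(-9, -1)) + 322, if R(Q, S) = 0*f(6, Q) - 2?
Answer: 28222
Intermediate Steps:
C = 77 (C = -3 + (70 - 1*(-10)) = -3 + (70 + 10) = -3 + 80 = 77)
f(U, G) = -8*G (f(U, G) = -2*(G + G*3) = -2*(G + 3*G) = -8*G)
R(Q, S) = -2 (R(Q, S) = 0*(-8*Q) - 2 = 0 - 2 = -2)
372*(C + R(-9, -1)) + 322 = 372*(77 - 2) + 322 = 372*75 + 322 = 27900 + 322 = 28222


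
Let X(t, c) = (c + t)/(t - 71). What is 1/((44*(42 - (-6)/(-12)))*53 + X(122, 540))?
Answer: 51/4936340 ≈ 1.0332e-5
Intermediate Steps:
X(t, c) = (c + t)/(-71 + t)
1/((44*(42 - (-6)/(-12)))*53 + X(122, 540)) = 1/((44*(42 - (-6)/(-12)))*53 + (540 + 122)/(-71 + 122)) = 1/((44*(42 - (-6)*(-1)/12))*53 + 662/51) = 1/((44*(42 - 1*½))*53 + (1/51)*662) = 1/((44*(42 - ½))*53 + 662/51) = 1/((44*(83/2))*53 + 662/51) = 1/(1826*53 + 662/51) = 1/(96778 + 662/51) = 1/(4936340/51) = 51/4936340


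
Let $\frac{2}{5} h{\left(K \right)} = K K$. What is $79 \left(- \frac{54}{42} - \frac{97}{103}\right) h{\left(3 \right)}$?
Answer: $- \frac{2854665}{721} \approx -3959.3$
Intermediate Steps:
$h{\left(K \right)} = \frac{5 K^{2}}{2}$ ($h{\left(K \right)} = \frac{5 K K}{2} = \frac{5 K^{2}}{2}$)
$79 \left(- \frac{54}{42} - \frac{97}{103}\right) h{\left(3 \right)} = 79 \left(- \frac{54}{42} - \frac{97}{103}\right) \frac{5 \cdot 3^{2}}{2} = 79 \left(\left(-54\right) \frac{1}{42} - \frac{97}{103}\right) \frac{5}{2} \cdot 9 = 79 \left(- \frac{9}{7} - \frac{97}{103}\right) \frac{45}{2} = 79 \left(- \frac{1606}{721}\right) \frac{45}{2} = \left(- \frac{126874}{721}\right) \frac{45}{2} = - \frac{2854665}{721}$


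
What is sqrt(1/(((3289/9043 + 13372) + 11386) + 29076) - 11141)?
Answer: 4*I*sqrt(7237599153756378)/3224001 ≈ 105.55*I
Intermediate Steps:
sqrt(1/(((3289/9043 + 13372) + 11386) + 29076) - 11141) = sqrt(1/((120926285/9043 + 11386) + 29076) - 11141) = sqrt(1/(223889883/9043 + 29076) - 11141) = sqrt(1/(486824151/9043) - 11141) = sqrt(9043/486824151 - 11141) = sqrt(-5423707857248/486824151) = 4*I*sqrt(7237599153756378)/3224001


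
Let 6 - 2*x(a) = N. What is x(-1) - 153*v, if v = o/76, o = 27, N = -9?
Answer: -3561/76 ≈ -46.855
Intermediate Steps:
x(a) = 15/2 (x(a) = 3 - 1/2*(-9) = 3 + 9/2 = 15/2)
v = 27/76 ≈ 0.35526
x(-1) - 153*v = 15/2 - 153*27/76 = 15/2 - 4131/76 = -3561/76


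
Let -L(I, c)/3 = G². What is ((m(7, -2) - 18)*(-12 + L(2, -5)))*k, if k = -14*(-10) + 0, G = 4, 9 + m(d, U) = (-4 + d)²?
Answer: 151200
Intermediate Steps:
m(d, U) = -9 + (-4 + d)²
k = 140 (k = 140 + 0 = 140)
L(I, c) = -48 (L(I, c) = -3*4² = -3*16 = -48)
((m(7, -2) - 18)*(-12 + L(2, -5)))*k = (((-9 + (-4 + 7)²) - 18)*(-12 - 48))*140 = (((-9 + 3²) - 18)*(-60))*140 = (((-9 + 9) - 18)*(-60))*140 = ((0 - 18)*(-60))*140 = -18*(-60)*140 = 1080*140 = 151200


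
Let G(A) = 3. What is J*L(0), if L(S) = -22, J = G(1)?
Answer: -66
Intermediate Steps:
J = 3
J*L(0) = 3*(-22) = -66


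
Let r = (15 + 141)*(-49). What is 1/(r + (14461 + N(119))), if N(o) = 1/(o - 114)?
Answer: 5/34086 ≈ 0.00014669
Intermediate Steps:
N(o) = 1/(-114 + o)
r = -7644 (r = 156*(-49) = -7644)
1/(r + (14461 + N(119))) = 1/(-7644 + (14461 + 1/(-114 + 119))) = 1/(-7644 + (14461 + 1/5)) = 1/(-7644 + (14461 + ⅕)) = 1/(-7644 + 72306/5) = 1/(34086/5) = 5/34086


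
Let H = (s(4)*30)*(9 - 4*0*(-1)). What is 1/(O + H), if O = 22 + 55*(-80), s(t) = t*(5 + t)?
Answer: 1/5342 ≈ 0.00018720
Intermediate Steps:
O = -4378 (O = 22 - 4400 = -4378)
H = 9720 (H = ((4*(5 + 4))*30)*(9 - 4*0*(-1)) = ((4*9)*30)*(9 - 0*(-1)) = (36*30)*(9 - 1*0) = 1080*(9 + 0) = 1080*9 = 9720)
1/(O + H) = 1/(-4378 + 9720) = 1/5342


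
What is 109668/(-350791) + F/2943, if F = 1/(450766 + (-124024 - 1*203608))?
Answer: -39741858193025/127120821939342 ≈ -0.31263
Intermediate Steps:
F = 1/123134 (F = 1/(450766 + (-124024 - 203608)) = 1/(450766 - 327632) = 1/123134 ≈ 8.1212e-6)
109668/(-350791) + F/2943 = 109668/(-350791) + (1/123134)/2943 = 109668*(-1/350791) + (1/123134)*(1/2943) = -109668/350791 + 1/362383362 = -39741858193025/127120821939342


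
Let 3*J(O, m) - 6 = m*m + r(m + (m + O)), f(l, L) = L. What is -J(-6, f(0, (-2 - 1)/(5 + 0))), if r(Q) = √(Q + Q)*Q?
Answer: -53/25 + 72*I*√10/25 ≈ -2.12 + 9.1074*I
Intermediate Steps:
r(Q) = √2*Q^(3/2) (r(Q) = √(2*Q)*Q = (√2*√Q)*Q = √2*Q^(3/2))
J(O, m) = 2 + m²/3 + √2*(O + 2*m)^(3/2)/3 (J(O, m) = 2 + (m*m + √2*(m + (m + O))^(3/2))/3 = 2 + (m² + √2*(m + (O + m))^(3/2))/3 = 2 + (m² + √2*(O + 2*m)^(3/2))/3 = 2 + (m²/3 + √2*(O + 2*m)^(3/2)/3) = 2 + m²/3 + √2*(O + 2*m)^(3/2)/3)
-J(-6, f(0, (-2 - 1)/(5 + 0))) = -(2 + ((-2 - 1)/(5 + 0))²/3 + √2*(-6 + 2*((-2 - 1)/(5 + 0)))^(3/2)/3) = -(2 + (-3/5)²/3 + √2*(-6 + 2*(-3/5))^(3/2)/3) = -(2 + (-3*⅕)²/3 + √2*(-6 + 2*(-3*⅕))^(3/2)/3) = -(2 + (-⅗)²/3 + √2*(-6 + 2*(-⅗))^(3/2)/3) = -(2 + (⅓)*(9/25) + √2*(-6 - 6/5)^(3/2)/3) = -(2 + 3/25 + √2*(-36/5)^(3/2)/3) = -(2 + 3/25 + √2*(-216*I*√5/25)/3) = -(2 + 3/25 - 72*I*√10/25) = -(53/25 - 72*I*√10/25) = -53/25 + 72*I*√10/25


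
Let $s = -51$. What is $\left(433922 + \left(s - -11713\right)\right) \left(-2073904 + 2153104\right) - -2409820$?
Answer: $35292662620$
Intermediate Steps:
$\left(433922 + \left(s - -11713\right)\right) \left(-2073904 + 2153104\right) - -2409820 = \left(433922 - -11662\right) \left(-2073904 + 2153104\right) - -2409820 = \left(433922 + \left(-51 + 11713\right)\right) 79200 + 2409820 = \left(433922 + 11662\right) 79200 + 2409820 = 445584 \cdot 79200 + 2409820 = 35290252800 + 2409820 = 35292662620$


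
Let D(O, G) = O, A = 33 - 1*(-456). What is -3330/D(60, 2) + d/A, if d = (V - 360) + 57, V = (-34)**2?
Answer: -52573/978 ≈ -53.756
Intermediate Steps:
A = 489 (A = 33 + 456 = 489)
V = 1156
d = 853 (d = (1156 - 360) + 57 = 796 + 57 = 853)
-3330/D(60, 2) + d/A = -3330/60 + 853/489 = -3330*1/60 + 853*(1/489) = -111/2 + 853/489 = -52573/978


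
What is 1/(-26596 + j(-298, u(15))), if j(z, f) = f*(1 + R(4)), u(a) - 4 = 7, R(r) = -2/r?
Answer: -2/53181 ≈ -3.7607e-5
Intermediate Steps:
u(a) = 11 (u(a) = 4 + 7 = 11)
j(z, f) = f/2 (j(z, f) = f*(1 - 2/4) = f*(1 - 2*¼) = f*(1 - ½) = f*(½) = f/2)
1/(-26596 + j(-298, u(15))) = 1/(-26596 + (½)*11) = 1/(-26596 + 11/2) = 1/(-53181/2) = -2/53181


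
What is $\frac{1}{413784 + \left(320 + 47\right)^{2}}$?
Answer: $\frac{1}{548473} \approx 1.8232 \cdot 10^{-6}$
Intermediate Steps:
$\frac{1}{413784 + \left(320 + 47\right)^{2}} = \frac{1}{413784 + 367^{2}} = \frac{1}{413784 + 134689} = \frac{1}{548473}$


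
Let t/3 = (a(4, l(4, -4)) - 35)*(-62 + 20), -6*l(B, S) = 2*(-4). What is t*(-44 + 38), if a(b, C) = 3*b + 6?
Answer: -12852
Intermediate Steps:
l(B, S) = 4/3 (l(B, S) = -(-4)/3 = -⅙*(-8) = 4/3)
a(b, C) = 6 + 3*b
t = 2142 (t = 3*(((6 + 3*4) - 35)*(-62 + 20)) = 3*(((6 + 12) - 35)*(-42)) = 3*((18 - 35)*(-42)) = 3*(-17*(-42)) = 3*714 = 2142)
t*(-44 + 38) = 2142*(-44 + 38) = 2142*(-6) = -12852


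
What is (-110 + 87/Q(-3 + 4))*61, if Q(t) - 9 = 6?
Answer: -31781/5 ≈ -6356.2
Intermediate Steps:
Q(t) = 15 (Q(t) = 9 + 6 = 15)
(-110 + 87/Q(-3 + 4))*61 = (-110 + 87/15)*61 = (-110 + 87*(1/15))*61 = (-110 + 29/5)*61 = -521/5*61 = -31781/5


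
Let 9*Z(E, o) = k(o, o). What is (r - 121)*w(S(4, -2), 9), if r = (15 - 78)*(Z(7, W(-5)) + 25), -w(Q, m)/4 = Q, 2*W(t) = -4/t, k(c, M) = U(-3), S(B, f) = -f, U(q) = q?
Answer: 13400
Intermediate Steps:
k(c, M) = -3
W(t) = -2/t (W(t) = (-4/t)/2 = -2/t)
Z(E, o) = -⅓ (Z(E, o) = (⅑)*(-3) = -⅓)
w(Q, m) = -4*Q
r = -1554 (r = (15 - 78)*(-⅓ + 25) = -63*74/3 = -1554)
(r - 121)*w(S(4, -2), 9) = (-1554 - 121)*(-(-4)*(-2)) = -(-6700)*2 = -1675*(-8) = 13400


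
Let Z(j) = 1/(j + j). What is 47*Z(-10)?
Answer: -47/20 ≈ -2.3500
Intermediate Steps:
Z(j) = 1/(2*j)
47*Z(-10) = 47*((½)/(-10)) = 47*((½)*(-⅒)) = 47*(-1/20) = -47/20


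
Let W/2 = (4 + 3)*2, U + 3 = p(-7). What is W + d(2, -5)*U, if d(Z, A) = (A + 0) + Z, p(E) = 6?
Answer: 19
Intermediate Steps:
U = 3 (U = -3 + 6 = 3)
W = 28 (W = 2*((4 + 3)*2) = 2*(7*2) = 2*14 = 28)
d(Z, A) = A + Z
W + d(2, -5)*U = 28 + (-5 + 2)*3 = 28 - 3*3 = 28 - 9 = 19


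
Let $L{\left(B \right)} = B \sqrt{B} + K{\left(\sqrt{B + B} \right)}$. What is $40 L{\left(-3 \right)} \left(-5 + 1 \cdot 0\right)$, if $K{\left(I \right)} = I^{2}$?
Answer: $1200 + 600 i \sqrt{3} \approx 1200.0 + 1039.2 i$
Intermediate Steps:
$L{\left(B \right)} = B^{\frac{3}{2}} + 2 B$ ($L{\left(B \right)} = B \sqrt{B} + \left(\sqrt{B + B}\right)^{2} = B^{\frac{3}{2}} + \left(\sqrt{2 B}\right)^{2} = B^{\frac{3}{2}} + \left(\sqrt{2} \sqrt{B}\right)^{2} = B^{\frac{3}{2}} + 2 B$)
$40 L{\left(-3 \right)} \left(-5 + 1 \cdot 0\right) = 40 \left(\left(-3\right)^{\frac{3}{2}} + 2 \left(-3\right)\right) \left(-5 + 1 \cdot 0\right) = 40 \left(- 3 i \sqrt{3} - 6\right) \left(-5 + 0\right) = 40 \left(-6 - 3 i \sqrt{3}\right) \left(-5\right) = \left(-240 - 120 i \sqrt{3}\right) \left(-5\right) = 1200 + 600 i \sqrt{3}$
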